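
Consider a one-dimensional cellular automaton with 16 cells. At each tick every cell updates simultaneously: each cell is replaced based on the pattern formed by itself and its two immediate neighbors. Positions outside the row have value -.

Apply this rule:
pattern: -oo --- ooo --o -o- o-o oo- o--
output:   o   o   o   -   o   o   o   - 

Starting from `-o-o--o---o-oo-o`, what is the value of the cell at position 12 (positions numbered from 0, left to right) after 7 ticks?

o

-ooo--o-o-oooooo
-ooo--oooooooooo
-ooo--oooooooooo  (fixed point — unchanged through tick 7)
position 12 holds o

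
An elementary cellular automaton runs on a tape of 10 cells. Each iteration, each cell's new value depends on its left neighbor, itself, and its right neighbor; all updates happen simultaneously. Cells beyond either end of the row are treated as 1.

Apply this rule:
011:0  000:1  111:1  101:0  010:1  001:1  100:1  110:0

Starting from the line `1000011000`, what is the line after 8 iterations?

iteration 1: 0111100111
iteration 2: 0011011011
iteration 3: 1100000001
iteration 4: 1011111110
iteration 5: 0001111100
iteration 6: 1110111011
iteration 7: 1100010001
iteration 8: 1011111110

1011111110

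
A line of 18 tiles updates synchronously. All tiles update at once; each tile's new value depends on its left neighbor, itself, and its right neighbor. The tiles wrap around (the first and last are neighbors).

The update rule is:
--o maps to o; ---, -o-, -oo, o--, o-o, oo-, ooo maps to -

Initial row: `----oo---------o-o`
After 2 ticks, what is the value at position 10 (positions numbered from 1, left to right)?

---o----------o---
--o----------o----
position 10 holds -

-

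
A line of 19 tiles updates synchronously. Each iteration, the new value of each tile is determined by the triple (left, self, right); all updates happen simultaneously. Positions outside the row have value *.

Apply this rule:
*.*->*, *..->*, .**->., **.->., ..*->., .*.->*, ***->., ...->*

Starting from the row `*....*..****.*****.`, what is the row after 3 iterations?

.**.**.....*.....*.

iteration 1: .***.**.....*.....*
iteration 2: *...*..****.*****..
iteration 3: .**.**.....*.....*.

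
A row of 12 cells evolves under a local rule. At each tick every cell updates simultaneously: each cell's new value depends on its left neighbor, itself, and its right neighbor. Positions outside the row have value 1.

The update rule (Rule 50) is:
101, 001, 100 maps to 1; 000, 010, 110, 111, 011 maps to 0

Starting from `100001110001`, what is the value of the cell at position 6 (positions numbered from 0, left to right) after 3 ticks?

1

010010001010
101101010101
010010101010
position 6 holds 1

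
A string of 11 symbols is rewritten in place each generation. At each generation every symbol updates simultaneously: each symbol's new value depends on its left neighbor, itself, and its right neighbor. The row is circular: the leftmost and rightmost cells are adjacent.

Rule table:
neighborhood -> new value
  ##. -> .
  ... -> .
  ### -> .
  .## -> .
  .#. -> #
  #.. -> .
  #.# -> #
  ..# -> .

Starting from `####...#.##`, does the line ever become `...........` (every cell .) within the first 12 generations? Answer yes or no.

yes

.......##..
...........
all cells are . at generation 2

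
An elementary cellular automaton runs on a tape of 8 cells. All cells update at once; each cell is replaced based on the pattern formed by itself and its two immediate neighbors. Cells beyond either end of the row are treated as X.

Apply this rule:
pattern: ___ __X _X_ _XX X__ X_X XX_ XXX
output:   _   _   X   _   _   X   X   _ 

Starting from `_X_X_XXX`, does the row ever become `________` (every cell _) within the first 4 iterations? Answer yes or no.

iteration 1: XXXXX___
iteration 2: ____X___
iteration 3: ____X___  (fixed point — unchanged through iteration 4)
iteration 4 is ____X___, still not uniform _

no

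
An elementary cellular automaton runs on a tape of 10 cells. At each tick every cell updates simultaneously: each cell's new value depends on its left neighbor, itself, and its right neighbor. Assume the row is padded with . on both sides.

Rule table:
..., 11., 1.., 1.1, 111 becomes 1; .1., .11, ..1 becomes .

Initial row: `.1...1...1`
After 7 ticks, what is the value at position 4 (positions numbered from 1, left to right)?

tick 1: ..11..11..
tick 2: 1..11..111
tick 3: .1..11..11
tick 4: ..1..11..1
tick 5: 1..1..11..
tick 6: .1..1..111
tick 7: ..1..1..11
position 4 holds .

.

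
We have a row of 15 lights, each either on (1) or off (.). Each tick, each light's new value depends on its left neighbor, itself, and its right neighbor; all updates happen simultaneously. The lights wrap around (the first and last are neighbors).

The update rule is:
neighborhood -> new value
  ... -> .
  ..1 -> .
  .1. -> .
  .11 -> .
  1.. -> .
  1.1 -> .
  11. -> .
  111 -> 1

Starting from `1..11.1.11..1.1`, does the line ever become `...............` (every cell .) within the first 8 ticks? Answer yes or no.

...............
all cells are . at tick 1

yes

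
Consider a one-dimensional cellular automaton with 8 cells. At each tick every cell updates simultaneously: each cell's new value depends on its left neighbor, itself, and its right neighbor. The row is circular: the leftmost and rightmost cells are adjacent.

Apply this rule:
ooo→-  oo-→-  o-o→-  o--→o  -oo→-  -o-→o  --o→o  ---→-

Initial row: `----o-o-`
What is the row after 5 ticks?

---oo-oo

tick 1: ---oo-oo
tick 2: o-o-----
tick 3: o-oo---o
tick 4: ----o-o-  (repeats tick 0; period 4)
tick 5: ---oo-oo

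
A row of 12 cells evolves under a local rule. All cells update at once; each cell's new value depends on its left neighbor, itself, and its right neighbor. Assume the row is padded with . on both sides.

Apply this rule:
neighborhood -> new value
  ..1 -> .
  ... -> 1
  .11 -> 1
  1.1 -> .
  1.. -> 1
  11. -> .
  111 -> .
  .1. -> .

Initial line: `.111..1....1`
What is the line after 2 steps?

.1..1..111..
..1..1.1..11

..1..1.1..11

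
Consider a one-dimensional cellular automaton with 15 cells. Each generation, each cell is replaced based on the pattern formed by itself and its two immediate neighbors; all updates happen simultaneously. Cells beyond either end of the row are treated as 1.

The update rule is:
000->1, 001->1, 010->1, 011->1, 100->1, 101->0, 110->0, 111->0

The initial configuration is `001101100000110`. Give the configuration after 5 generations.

111001011111100
000111010000011
111100011111110
000011110000000
111110001111111

111110001111111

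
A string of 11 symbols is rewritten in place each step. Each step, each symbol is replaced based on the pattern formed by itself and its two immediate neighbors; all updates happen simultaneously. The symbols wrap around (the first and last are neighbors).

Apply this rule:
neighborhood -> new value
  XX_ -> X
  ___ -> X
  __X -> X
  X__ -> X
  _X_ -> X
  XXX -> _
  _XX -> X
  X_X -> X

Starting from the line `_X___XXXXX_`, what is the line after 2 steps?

_____XXXXX_

step 1: XXXXXX___XX
step 2: _____XXXXX_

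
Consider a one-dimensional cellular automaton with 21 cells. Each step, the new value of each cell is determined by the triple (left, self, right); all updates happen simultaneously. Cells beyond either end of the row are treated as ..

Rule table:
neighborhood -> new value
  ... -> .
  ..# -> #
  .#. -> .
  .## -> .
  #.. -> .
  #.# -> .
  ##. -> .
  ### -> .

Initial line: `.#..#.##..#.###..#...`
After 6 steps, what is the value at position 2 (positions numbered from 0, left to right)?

.

#..#.....#......#....
..#.....#......#.....
.#.....#......#......
#.....#......#.......
.....#......#........
....#......#.........
position 2 holds .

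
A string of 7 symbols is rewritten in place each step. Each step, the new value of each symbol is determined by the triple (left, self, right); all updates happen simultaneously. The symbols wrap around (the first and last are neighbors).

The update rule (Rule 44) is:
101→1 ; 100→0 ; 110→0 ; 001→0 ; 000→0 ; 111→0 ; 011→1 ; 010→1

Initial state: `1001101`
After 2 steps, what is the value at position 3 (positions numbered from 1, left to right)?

0001011
0001110
position 3 holds 0

0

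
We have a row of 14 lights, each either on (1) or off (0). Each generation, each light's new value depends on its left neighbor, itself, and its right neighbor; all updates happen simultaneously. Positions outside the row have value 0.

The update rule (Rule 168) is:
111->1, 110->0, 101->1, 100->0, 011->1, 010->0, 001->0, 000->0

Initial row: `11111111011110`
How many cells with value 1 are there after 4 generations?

11111110111100
11111101111000
11111011110000
11110111100000
count of 1: 8

8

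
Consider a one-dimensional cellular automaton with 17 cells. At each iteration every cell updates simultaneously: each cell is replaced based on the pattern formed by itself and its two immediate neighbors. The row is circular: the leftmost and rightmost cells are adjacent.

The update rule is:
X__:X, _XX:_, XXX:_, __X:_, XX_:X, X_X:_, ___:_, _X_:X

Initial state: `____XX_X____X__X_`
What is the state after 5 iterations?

__XX___XX__XX__XX

iteration 1: _____X_XX___XX_XX
iteration 2: X____X__XX___X__X
iteration 3: XX___XX__XX__XX__
iteration 4: _XX___XX__XX__XX_
iteration 5: __XX___XX__XX__XX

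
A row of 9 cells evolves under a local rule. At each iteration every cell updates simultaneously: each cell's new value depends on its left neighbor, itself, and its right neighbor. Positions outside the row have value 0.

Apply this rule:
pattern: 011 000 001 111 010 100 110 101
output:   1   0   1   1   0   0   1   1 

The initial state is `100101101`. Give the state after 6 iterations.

111111110

001011110
010111110
101111110
011111110
111111110
111111110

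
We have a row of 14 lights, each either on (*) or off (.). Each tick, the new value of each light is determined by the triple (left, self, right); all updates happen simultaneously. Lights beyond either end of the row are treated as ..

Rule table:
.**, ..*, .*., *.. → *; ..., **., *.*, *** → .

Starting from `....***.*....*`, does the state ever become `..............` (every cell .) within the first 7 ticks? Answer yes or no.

no

tick 1: ...**...**..**
tick 2: ..**.*.**.***.
tick 3: .**..*.*..*..*
tick 4: **.***.*******
tick 5: *..*...*......
tick 6: *****.***.....
tick 7: *.....*..*....
tick 7 is *.....*..*...., still not uniform .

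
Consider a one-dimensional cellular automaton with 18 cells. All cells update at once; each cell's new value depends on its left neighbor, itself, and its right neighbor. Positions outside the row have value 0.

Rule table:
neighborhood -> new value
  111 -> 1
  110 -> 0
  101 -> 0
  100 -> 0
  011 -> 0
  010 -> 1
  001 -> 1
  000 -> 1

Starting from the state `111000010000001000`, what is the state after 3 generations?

000100001101100111

010011110111111011
110101100011110000
000100001101100111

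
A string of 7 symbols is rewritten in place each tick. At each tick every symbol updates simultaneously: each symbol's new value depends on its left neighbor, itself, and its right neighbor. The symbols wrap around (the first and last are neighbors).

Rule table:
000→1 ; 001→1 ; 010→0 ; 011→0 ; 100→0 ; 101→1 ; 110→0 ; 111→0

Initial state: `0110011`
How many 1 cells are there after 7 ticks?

1000100
0011001
0100010
1001100
0010001
0100110
1001000
count of 1: 2

2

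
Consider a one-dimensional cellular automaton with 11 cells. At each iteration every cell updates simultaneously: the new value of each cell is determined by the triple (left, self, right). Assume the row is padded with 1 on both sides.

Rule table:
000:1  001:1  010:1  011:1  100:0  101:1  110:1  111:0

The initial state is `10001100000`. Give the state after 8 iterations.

00010111110

10111101111
11100111000
00101101011
01111111110
11000000011
01011111110
11110000011
00010111110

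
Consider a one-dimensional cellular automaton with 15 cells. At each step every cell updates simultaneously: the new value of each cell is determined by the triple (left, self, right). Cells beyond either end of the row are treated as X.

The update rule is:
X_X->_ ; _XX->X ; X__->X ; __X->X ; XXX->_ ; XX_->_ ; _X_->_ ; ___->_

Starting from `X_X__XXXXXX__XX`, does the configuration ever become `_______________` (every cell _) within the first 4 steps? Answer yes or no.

___XXX_____XXX_
X_XX__X___XX___
__X_XX_X_XX_X_X
XX__X____X____X
step 4 is XX__X____X____X, still not uniform _

no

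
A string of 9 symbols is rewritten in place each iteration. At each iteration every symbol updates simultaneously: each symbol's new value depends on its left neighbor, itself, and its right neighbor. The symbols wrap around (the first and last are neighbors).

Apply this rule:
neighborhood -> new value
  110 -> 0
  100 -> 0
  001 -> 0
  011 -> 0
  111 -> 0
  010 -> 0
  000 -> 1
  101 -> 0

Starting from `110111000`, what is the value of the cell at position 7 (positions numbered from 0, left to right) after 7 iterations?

iteration 1: 000000010
iteration 2: 111111000
iteration 3: 000000010  (repeats iteration 1; period 2)
iteration 7: 000000010
position 7 holds 1

1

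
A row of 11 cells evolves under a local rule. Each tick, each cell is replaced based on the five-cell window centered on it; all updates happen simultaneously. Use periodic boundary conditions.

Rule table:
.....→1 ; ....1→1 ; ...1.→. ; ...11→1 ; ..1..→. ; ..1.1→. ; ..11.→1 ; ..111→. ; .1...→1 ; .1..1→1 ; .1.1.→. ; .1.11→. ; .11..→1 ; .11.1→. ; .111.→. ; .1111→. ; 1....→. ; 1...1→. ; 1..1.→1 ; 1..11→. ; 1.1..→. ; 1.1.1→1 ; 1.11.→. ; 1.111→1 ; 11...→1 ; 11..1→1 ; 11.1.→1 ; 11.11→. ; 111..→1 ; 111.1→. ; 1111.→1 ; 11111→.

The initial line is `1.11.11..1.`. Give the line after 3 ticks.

1.....111..
.1.111..111
11.1.11....

11.1.11....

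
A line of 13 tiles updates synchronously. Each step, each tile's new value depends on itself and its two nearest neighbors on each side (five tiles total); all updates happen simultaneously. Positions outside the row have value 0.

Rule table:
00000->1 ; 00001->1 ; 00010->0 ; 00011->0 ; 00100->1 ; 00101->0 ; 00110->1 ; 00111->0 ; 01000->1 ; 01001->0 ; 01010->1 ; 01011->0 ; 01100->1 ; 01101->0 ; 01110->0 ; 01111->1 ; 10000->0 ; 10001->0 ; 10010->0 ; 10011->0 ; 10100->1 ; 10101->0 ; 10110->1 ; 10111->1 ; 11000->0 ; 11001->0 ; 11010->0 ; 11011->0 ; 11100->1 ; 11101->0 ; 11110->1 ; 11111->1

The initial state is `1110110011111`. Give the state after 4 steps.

1110110011001

0000110001111
1110110000111
0000110010001
1110110011001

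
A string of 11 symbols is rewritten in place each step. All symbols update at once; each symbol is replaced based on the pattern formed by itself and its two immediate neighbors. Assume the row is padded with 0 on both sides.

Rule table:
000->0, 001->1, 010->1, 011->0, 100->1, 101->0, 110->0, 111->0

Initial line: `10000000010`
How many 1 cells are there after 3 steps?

6

11000000111
00100001000
01110011100
count of 1: 6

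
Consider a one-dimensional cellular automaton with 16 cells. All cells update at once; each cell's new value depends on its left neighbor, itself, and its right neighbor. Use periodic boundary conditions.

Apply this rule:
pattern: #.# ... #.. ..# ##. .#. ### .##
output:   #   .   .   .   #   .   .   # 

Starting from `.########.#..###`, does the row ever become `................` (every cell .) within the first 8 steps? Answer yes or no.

step 1: ##......##...#.#
step 2: .#......##....##
step 3: #.......##....##
step 4: #.......##....#.
step 5: ........##.....#
step 6: ........##......
step 7: ........##......  (fixed point — unchanged through step 8)
step 8 is ........##......, still not uniform .

no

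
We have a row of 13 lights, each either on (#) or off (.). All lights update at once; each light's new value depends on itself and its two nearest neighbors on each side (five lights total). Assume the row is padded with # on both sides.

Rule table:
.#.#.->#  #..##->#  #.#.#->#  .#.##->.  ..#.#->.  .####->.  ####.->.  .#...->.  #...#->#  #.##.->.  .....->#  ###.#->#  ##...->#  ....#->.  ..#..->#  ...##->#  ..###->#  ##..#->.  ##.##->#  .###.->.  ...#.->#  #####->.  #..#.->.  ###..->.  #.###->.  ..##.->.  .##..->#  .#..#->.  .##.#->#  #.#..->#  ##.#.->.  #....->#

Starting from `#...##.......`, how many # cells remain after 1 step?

10

.###.######.#
count of #: 10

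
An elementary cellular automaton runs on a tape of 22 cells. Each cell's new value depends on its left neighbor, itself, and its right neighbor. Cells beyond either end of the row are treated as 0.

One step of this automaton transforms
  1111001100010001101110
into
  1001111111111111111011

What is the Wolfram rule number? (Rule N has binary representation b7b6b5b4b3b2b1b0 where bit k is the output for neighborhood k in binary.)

position 1: 111 → 0  (bit 7 = 0)
position 3: 110 → 1  (bit 6 = 1)
position 17: 101 → 1  (bit 5 = 1)
position 4: 100 → 1  (bit 4 = 1)
position 0: 011 → 1  (bit 3 = 1)
position 11: 010 → 1  (bit 2 = 1)
position 5: 001 → 1  (bit 1 = 1)
position 9: 000 → 1  (bit 0 = 1)
bits b7..b0 = 01111111 = 127

127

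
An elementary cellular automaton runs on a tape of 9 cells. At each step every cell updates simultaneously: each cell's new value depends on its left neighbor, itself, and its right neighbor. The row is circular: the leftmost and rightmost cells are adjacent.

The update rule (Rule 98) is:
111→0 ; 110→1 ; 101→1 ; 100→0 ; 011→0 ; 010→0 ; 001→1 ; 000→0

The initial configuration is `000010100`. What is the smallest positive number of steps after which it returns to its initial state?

9

000101000
001010000
010100000
101000000
010000001
100000010
000000101
000001010
000010100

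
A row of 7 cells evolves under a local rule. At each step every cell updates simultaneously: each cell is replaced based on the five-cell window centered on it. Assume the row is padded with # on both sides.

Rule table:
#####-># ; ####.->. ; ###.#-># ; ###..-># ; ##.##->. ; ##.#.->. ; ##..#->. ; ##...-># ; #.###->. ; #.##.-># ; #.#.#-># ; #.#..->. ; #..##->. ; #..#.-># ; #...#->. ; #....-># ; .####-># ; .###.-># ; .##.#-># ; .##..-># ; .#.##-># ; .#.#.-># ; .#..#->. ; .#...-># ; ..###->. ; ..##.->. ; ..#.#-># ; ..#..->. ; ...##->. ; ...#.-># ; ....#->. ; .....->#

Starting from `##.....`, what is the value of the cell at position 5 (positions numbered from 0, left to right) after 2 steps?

.####..
..#.#..
position 5 holds .

.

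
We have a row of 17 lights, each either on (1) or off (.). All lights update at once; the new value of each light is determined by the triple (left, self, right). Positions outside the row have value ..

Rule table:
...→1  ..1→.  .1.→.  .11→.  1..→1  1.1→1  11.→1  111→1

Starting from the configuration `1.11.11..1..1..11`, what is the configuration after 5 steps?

.1.11.11..1..1..1
..1.11.11..1..1..
1..1.11.11..1..11
.1..1.11.11..1..1
..1..1.11.11..1..

..1..1.11.11..1..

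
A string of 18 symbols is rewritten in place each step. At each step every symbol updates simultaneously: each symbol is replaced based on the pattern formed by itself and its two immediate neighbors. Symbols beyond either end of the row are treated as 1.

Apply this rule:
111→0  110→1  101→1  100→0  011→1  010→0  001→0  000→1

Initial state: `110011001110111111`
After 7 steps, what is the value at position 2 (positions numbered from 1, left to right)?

010011001011100000
100011000110101110
101011010111011011
110111101101111110
011100111111000011
110100100001011010
011000001100111101
position 2 holds 1

1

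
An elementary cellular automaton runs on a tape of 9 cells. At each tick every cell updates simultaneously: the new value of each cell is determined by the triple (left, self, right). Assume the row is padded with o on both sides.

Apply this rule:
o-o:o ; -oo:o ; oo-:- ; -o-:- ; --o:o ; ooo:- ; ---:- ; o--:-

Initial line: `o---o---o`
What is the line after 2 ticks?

---o---oo
--o---oo-

--o---oo-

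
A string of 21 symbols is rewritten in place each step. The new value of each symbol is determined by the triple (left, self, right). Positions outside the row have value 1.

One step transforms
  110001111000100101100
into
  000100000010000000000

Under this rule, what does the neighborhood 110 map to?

At position 1 the neighborhood is 110; the next row has 0 there.

0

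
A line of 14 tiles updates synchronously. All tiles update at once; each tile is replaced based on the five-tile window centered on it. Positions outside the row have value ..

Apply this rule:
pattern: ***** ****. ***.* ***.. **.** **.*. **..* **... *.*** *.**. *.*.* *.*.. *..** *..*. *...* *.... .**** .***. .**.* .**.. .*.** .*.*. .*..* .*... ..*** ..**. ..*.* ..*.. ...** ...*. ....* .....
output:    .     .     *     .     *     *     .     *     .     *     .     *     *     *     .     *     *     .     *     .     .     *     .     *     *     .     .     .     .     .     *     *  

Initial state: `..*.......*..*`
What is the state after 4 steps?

step 1: *..******...*.
step 2: ..***....*...*
step 3: *.*..***..*...
step 4: .**.**...*.***

.**.**...*.***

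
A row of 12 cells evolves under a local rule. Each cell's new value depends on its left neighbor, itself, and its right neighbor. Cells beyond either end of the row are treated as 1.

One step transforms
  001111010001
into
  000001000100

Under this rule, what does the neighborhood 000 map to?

1

At position 9 the neighborhood is 000; the next row has 1 there.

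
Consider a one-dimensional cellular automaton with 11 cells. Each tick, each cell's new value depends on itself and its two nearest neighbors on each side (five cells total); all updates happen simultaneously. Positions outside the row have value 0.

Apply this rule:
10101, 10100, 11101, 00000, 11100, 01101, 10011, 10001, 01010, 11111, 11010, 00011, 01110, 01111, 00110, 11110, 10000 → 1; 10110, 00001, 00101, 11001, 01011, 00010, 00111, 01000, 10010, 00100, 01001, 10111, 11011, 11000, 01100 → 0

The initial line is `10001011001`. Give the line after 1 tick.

00100000000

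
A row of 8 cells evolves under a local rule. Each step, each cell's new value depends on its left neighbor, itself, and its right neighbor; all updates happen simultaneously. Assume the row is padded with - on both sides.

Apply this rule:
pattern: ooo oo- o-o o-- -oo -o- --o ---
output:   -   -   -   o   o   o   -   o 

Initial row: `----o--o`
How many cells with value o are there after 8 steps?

ooo-oo-o
o---o--o
ooo-oo-o  (repeats step 1; period 2)
step 8: o---o--o
count of o: 3

3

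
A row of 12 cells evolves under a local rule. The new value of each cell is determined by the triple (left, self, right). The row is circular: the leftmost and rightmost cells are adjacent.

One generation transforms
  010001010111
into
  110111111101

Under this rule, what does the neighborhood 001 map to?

1

At position 4 the neighborhood is 001; the next row has 1 there.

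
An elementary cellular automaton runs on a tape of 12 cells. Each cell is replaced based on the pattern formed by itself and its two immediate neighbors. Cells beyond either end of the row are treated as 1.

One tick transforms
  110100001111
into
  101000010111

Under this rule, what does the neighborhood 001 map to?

At position 7 the neighborhood is 001; the next row has 1 there.

1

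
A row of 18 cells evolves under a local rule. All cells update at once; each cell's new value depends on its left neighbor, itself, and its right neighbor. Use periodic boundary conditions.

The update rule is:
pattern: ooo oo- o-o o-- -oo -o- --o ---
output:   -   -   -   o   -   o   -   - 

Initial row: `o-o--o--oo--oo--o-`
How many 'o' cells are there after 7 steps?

7

o-oo-oo---o---o-o-
o------o--oo--o-o-
oo-----oo---o-o-o-
--o------o--o-o-o-
--oo-----oo-o-o-oo
o---o-------o-o---
oo--oo------o-oo--
count of o: 7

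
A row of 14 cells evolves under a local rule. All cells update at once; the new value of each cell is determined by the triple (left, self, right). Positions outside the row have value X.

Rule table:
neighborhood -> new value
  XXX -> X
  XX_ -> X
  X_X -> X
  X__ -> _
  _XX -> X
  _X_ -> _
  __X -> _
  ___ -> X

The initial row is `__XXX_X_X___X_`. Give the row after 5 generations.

__XXXXXXXXXXXX

generation 1: __XXXX_X__X__X
generation 2: __XXXXX______X
generation 3: __XXXXX_XXXX_X
generation 4: __XXXXXXXXXXXX
generation 5: __XXXXXXXXXXXX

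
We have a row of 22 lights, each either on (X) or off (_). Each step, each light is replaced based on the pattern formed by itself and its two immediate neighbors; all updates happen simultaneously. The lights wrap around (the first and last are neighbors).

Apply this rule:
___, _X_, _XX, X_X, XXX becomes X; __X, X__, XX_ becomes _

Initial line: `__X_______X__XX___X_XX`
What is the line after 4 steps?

__X_XXXXX_X__X__X_XXX_
X_XXXXXX_XX__X__XXXX__
XXXXXXX_XX___X__XXX___
XXXXXX_XX__X_X__XX__X_

XXXXXX_XX__X_X__XX__X_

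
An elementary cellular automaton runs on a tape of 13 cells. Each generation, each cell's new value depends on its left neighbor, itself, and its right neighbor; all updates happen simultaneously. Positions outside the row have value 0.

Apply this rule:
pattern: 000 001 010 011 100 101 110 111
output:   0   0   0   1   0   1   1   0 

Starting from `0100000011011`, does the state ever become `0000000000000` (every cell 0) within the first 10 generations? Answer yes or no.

yes

0000000011111
0000000010001
0000000000000
all cells are 0 at generation 3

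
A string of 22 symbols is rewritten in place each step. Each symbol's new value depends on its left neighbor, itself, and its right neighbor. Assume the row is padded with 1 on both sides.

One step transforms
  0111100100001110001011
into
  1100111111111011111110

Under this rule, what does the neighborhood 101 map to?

At position 0 the neighborhood is 101; the next row has 1 there.

1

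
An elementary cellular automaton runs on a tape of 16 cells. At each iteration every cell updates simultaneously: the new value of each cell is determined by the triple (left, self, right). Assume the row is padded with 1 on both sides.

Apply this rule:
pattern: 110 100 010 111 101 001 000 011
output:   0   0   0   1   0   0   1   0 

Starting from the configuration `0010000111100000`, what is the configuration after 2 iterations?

0110000000000100

iteration 1: 0000110011001110
iteration 2: 0110000000000100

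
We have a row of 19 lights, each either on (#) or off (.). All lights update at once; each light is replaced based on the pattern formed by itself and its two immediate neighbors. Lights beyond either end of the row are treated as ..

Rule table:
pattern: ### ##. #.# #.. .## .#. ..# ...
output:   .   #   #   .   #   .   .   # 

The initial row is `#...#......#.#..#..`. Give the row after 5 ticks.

..#...####..#.....#
#...#.#..#....###..
..#..#.....##.#.#.#
#......###.###.#.#.
..####.#.###.##.#..

..####.#.###.##.#..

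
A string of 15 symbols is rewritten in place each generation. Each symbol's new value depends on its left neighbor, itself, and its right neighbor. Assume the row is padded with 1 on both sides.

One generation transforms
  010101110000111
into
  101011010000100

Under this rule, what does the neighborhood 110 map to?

At position 7 the neighborhood is 110; the next row has 1 there.

1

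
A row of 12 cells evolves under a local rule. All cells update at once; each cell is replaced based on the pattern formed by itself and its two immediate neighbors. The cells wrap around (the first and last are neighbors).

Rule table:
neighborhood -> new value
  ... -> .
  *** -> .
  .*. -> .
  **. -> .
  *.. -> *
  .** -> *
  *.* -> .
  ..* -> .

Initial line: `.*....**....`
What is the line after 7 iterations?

..*.....*...

..*...*.*...
...*.....*..
....*.....*.
.....*.....*
*.....*.....
.*.....*....
..*.....*...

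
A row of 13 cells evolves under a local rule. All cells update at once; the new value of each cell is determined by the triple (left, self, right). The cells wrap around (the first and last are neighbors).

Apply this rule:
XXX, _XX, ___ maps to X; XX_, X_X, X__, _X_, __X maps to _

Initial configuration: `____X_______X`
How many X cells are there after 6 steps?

_XX___XXXXX__
_X__X_XXXX__X
______XXX____
XXXXX_XX__XXX
XXXX__X___XXX
XXX_____X_XXX
count of X: 7

7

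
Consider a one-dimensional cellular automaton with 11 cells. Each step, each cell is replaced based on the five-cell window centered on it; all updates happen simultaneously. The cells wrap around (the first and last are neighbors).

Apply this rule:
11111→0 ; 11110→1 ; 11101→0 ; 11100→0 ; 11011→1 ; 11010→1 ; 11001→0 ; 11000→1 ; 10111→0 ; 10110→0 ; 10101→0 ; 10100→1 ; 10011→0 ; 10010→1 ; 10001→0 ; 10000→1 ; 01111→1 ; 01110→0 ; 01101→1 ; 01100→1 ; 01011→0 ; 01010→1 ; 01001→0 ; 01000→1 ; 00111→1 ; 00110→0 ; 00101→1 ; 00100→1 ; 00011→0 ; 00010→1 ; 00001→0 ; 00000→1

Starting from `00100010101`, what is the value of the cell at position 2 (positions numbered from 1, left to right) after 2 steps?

01110111011
10001000101
position 2 holds 0

0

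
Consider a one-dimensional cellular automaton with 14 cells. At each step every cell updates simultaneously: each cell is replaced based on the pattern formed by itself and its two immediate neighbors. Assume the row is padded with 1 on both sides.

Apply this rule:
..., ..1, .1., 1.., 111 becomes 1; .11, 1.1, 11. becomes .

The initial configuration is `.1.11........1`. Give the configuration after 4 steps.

step 1: .1...11111111.
step 2: .1111.111111..
step 3: ..11...1111.11
step 4: 11..111.11...1

11..111.11...1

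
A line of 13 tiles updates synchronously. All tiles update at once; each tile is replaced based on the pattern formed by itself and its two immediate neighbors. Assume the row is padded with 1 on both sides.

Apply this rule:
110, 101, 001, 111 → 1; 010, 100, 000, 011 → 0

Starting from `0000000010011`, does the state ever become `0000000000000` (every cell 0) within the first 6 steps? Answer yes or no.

step 1: 0000000100101
step 2: 0000001001010
step 3: 0000010010101
step 4: 0000100101010
step 5: 0001001010101
step 6: 0010010101010
step 6 is 0010010101010, still not uniform 0

no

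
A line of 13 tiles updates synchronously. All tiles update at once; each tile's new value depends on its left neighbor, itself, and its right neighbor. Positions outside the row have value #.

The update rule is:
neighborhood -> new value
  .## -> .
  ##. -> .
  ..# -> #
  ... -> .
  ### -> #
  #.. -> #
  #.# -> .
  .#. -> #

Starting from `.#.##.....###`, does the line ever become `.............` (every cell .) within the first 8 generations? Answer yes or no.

.#...#...#.##
.##.###.##..#
.....#....##.
#...###..#...
.#.#.#.####.#
.#.#.#..##...
.#.#.###..#.#
.#.#..#.###..
generation 8 is .#.#..#.###.., still not uniform .

no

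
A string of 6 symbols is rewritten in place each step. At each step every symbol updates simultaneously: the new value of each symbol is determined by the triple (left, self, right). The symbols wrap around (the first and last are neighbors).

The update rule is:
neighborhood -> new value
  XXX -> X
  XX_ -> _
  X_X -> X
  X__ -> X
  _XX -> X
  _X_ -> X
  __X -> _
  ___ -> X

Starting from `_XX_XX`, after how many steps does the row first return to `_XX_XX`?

step 1: XX_XX_
step 2: X_XX_X
step 3: _XX_XX

3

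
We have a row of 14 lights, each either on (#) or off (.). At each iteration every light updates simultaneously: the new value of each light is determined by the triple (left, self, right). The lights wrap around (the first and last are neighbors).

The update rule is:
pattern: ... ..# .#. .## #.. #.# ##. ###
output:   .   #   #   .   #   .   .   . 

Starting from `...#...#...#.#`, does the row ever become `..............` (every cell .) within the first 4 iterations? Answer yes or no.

iteration 1: #.###.###.##.#
iteration 2: ..............
all cells are . at iteration 2

yes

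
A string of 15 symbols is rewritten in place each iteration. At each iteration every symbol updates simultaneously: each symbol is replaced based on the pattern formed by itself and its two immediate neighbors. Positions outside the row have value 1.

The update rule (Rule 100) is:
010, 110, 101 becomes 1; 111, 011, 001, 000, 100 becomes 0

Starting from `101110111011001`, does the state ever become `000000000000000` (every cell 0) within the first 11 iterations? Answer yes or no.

no

iteration 1: 110011001101000
iteration 2: 010001000111000
iteration 3: 110001000001000
iteration 4: 010001000001000
iteration 5: 110001000001000  (repeats iteration 3; period 2)
iteration 11: 110001000001000
iteration 11 is 110001000001000, still not uniform 0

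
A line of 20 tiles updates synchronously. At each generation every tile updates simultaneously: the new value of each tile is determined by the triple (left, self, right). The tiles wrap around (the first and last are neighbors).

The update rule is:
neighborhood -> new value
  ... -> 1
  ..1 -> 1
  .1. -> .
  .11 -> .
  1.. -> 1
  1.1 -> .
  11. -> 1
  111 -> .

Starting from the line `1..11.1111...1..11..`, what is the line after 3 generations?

11.11...1111.11.111.

.11.1....1111.11.111
..1..1111...1..1...1
11.11...1111.11.111.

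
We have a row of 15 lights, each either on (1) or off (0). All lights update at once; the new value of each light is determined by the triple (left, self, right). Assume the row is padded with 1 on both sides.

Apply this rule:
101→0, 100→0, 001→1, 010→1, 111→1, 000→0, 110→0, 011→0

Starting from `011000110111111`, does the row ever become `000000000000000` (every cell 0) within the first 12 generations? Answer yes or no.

000001000011111
000011000101111
000100001100111
001100010001011
010000110011001
010001000100010
010011001100110
010100010001000
010100110011001
010101000100010
010101001100110
010101010001000
generation 12 is 010101010001000, still not uniform 0

no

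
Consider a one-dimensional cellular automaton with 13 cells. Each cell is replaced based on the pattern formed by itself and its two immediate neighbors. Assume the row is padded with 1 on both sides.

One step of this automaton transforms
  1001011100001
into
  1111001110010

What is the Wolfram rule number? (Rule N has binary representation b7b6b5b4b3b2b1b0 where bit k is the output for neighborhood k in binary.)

position 6: 111 → 1  (bit 7 = 1)
position 0: 110 → 1  (bit 6 = 1)
position 4: 101 → 0  (bit 5 = 0)
position 1: 100 → 1  (bit 4 = 1)
position 5: 011 → 0  (bit 3 = 0)
position 3: 010 → 1  (bit 2 = 1)
position 2: 001 → 1  (bit 1 = 1)
position 9: 000 → 0  (bit 0 = 0)
bits b7..b0 = 11010110 = 214

214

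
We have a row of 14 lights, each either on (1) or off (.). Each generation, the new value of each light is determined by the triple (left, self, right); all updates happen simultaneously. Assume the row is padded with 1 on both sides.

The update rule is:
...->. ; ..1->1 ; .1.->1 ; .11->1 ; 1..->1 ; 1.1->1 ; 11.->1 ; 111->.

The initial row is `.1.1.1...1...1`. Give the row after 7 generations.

generation 1: 1111111.111.11
generation 2: ......111.111.
generation 3: 1....11.111.11
generation 4: 11..11111.111.
generation 5: .1111...111.11
generation 6: 11..11.11.111.
generation 7: .1111111111.11

.1111111111.11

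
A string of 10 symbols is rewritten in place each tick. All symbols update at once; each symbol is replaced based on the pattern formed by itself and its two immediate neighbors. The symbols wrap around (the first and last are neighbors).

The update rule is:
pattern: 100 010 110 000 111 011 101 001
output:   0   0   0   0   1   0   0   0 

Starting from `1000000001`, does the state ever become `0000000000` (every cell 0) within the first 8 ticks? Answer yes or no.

yes

tick 1: 0000000000
all cells are 0 at tick 1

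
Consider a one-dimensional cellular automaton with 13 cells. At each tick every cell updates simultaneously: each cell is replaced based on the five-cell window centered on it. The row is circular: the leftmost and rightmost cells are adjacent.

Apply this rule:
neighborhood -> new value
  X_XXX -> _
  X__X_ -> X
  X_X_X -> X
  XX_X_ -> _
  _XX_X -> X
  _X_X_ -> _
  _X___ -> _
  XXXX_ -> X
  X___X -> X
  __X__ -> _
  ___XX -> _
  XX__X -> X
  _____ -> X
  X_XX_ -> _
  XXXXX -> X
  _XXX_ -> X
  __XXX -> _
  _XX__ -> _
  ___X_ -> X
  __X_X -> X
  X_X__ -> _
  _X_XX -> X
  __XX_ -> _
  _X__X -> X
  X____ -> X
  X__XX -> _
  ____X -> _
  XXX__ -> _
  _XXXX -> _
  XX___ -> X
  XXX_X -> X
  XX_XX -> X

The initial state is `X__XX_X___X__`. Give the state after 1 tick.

_X__X___XX_XX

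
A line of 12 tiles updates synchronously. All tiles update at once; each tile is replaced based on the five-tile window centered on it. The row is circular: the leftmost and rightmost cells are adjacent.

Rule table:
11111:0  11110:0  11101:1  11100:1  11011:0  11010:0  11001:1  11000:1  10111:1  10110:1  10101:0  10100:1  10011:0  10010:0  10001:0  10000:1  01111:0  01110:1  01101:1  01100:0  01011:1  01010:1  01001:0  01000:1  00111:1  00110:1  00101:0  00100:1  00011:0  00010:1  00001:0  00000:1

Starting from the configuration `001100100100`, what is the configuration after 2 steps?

100101100111

001010100111
100101100111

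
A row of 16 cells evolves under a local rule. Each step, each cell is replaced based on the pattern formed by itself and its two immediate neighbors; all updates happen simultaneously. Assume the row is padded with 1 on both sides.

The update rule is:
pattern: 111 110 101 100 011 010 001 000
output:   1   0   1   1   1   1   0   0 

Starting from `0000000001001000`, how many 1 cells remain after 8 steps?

13

1000000001101100
0100000001011010
1110000001110111
1101000001101111
1011100001011111
0111010001111111
1110111001111111
1101110101111111
count of 1: 13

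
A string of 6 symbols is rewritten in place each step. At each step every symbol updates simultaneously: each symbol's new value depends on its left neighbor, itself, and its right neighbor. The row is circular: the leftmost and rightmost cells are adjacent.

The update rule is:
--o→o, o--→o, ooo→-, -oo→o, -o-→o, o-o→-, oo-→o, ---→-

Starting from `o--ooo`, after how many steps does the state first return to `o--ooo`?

step 1: oooo--
step 2: o--ooo

2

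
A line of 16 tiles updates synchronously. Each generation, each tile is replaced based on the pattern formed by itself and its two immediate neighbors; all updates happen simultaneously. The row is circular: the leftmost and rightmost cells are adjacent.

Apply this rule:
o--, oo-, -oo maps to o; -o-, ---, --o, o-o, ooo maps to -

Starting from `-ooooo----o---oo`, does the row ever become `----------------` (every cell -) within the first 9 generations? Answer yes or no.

no

-o---oo----o--oo
--o--ooo----o-oo
o--o-o-oo-----oo
oo-----ooo----o-
ooo----o-oo-----
o-oo-----ooo----
--ooo----o-oo---
--o-oo-----ooo--
----ooo----o-oo-
generation 9 is ----ooo----o-oo-, still not uniform -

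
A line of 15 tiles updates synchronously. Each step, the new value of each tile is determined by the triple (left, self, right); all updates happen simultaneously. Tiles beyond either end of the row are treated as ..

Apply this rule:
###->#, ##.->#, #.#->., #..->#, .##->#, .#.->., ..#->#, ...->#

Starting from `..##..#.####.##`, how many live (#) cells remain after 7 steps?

######..####.##
############.##
############.##  (fixed point — unchanged through step 7)
count of #: 14

14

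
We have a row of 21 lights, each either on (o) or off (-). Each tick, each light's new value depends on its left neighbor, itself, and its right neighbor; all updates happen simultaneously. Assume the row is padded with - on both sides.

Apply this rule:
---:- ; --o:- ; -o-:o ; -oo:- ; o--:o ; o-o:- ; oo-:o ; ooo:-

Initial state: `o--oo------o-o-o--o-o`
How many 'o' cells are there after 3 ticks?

10

tick 1: oo--oo-----o-o-oo-o-o
tick 2: -oo--oo----o-o--o-o-o
tick 3: --oo--oo---o-oo-o-o-o
count of o: 10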